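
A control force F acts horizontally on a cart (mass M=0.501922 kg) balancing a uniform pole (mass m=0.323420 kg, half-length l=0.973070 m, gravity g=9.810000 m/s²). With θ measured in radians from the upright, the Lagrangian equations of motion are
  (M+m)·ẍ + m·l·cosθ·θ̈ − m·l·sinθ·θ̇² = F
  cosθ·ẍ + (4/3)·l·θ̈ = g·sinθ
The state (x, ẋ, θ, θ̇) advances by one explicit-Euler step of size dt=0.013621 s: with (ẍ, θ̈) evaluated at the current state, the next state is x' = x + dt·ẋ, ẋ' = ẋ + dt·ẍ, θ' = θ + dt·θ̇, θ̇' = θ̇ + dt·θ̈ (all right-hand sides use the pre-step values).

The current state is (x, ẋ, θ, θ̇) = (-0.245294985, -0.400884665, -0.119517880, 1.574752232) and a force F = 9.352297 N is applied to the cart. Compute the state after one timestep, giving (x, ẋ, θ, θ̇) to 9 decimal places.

sinθ=-0.119233540, cosθ=0.992866236
temp = (F + m·l·θ̇²·sinθ)/(M+m) = (9.352297 + -0.093053746)/0.825342 = 11.218674506
θ̈ = (g·sinθ − cosθ·temp)/(l·(4/3 − m·cos²θ/(M+m))) = -13.356275748
ẍ = temp − m·l·θ̈·cosθ/(M+m) = 16.275210801
Euler: x'=-0.245294985+0.013621·-0.400884665=-0.250755435, ẋ'=-0.400884665+0.013621·16.275210801=-0.179200019
       θ'=-0.119517880+0.013621·1.574752232=-0.098068180, θ̇'=1.574752232+0.013621·-13.356275748=1.392826400

(-0.250755435, -0.179200019, -0.098068180, 1.392826400)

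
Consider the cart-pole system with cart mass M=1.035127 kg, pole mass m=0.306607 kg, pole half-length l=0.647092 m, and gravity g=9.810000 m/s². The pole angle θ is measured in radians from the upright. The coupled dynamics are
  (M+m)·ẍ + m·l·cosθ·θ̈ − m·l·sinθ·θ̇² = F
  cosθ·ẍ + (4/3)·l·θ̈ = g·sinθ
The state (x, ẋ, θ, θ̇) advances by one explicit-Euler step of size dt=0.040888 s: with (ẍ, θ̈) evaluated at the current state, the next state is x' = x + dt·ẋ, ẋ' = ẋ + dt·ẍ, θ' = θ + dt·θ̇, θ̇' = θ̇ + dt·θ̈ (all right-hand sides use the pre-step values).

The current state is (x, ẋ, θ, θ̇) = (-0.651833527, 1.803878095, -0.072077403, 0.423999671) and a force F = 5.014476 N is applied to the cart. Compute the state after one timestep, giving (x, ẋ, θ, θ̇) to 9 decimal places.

sinθ=-0.072015010, cosθ=0.997403548
temp = (F + m·l·θ̇²·sinθ)/(M+m) = (5.014476 + -0.002568634)/1.341734 = 3.735395664
θ̈ = (g·sinθ − cosθ·temp)/(l·(4/3 − m·cos²θ/(M+m))) = -6.192892117
ẍ = temp − m·l·θ̈·cosθ/(M+m) = 4.648764301
Euler: x'=-0.651833527+0.040888·1.803878095=-0.578076559, ẋ'=1.803878095+0.040888·4.648764301=1.993956770
       θ'=-0.072077403+0.040888·0.423999671=-0.054740904, θ̇'=0.423999671+0.040888·-6.192892117=0.170784698

(-0.578076559, 1.993956770, -0.054740904, 0.170784698)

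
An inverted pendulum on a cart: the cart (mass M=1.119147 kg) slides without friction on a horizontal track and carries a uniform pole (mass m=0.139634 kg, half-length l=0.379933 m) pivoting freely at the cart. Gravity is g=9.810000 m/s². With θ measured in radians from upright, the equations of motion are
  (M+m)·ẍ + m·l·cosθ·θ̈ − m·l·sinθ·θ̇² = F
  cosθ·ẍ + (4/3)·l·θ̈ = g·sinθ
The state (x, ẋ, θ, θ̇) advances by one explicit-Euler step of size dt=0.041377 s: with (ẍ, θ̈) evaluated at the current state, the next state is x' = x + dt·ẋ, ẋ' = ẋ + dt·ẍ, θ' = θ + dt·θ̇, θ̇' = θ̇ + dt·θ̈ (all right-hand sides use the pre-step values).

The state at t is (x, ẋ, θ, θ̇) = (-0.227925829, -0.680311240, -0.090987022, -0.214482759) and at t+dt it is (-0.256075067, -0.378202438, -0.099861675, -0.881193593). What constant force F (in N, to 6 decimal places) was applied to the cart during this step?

F = 8.339760 N

ẍ = (ẋ'−ẋ)/dt = (-0.378202438−-0.680311240)/0.041377 = 7.301370
θ̈ = (θ̇'−θ̇)/dt = (-0.881193593−-0.214482759)/0.041377 = -16.113078
sinθ=-0.090862, cosθ=0.995864
F = (M+m)·ẍ + m·l·cosθ·θ̈ − m·l·sinθ·θ̇² = 9.190826 + -0.851288 − -0.000222 = 8.339760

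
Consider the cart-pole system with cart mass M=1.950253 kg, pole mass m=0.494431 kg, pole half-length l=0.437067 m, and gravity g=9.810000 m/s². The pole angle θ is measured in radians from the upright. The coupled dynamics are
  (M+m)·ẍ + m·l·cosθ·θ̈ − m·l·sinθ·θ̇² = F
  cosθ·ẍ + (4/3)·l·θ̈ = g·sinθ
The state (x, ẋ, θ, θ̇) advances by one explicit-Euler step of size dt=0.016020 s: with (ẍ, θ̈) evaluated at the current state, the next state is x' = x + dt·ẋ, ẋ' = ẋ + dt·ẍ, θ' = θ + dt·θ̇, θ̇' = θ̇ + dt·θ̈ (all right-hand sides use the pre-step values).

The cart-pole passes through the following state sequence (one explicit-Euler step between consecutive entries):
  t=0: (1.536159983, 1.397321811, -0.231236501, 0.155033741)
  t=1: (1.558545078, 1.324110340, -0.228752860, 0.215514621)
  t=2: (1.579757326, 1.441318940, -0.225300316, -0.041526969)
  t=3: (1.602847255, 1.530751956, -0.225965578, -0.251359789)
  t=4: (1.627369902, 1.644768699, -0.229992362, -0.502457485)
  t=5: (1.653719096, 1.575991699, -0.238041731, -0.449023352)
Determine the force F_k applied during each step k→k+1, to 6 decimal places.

step 0→1:
  ẍ = (ẋ'−ẋ)/dt = (1.324110340−1.397321811)/0.016020 = -4.570004
  θ̈ = (θ̇'−θ̇)/dt = (0.215514621−0.155033741)/0.016020 = 3.775336
  sinθ=-0.229181, cosθ=0.973384
  F = (M+m)·ẍ + m·l·cosθ·θ̈ − m·l·sinθ·θ̇² = -11.172217 + 0.794133 − -0.001190 = -10.376893
step 1→2:
  ẍ = (ẋ'−ẋ)/dt = (1.441318940−1.324110340)/0.016020 = 7.316392
  θ̈ = (θ̇'−θ̇)/dt = (-0.041526969−0.215514621)/0.016020 = -16.045043
  sinθ=-0.226763, cosθ=0.973950
  F = (M+m)·ẍ + m·l·cosθ·θ̈ − m·l·sinθ·θ̇² = 17.886266 + -3.377001 − -0.002276 = 14.511541
step 2→3:
  ẍ = (ẋ'−ẋ)/dt = (1.530751956−1.441318940)/0.016020 = 5.582585
  θ̈ = (θ̇'−θ̇)/dt = (-0.251359789−-0.041526969)/0.016020 = -13.098178
  sinθ=-0.223399, cosθ=0.974727
  F = (M+m)·ẍ + m·l·cosθ·θ̈ − m·l·sinθ·θ̇² = 13.647657 + -2.758974 − -0.000083 = 10.888766
step 3→4:
  ẍ = (ẋ'−ẋ)/dt = (1.644768699−1.530751956)/0.016020 = 7.117150
  θ̈ = (θ̇'−θ̇)/dt = (-0.502457485−-0.251359789)/0.016020 = -15.674013
  sinθ=-0.224047, cosθ=0.974578
  F = (M+m)·ẍ + m·l·cosθ·θ̈ − m·l·sinθ·θ̇² = 17.399183 + -3.301039 − -0.003059 = 14.101203
step 4→5:
  ẍ = (ẋ'−ẋ)/dt = (1.575991699−1.644768699)/0.016020 = -4.293196
  θ̈ = (θ̇'−θ̇)/dt = (-0.449023352−-0.502457485)/0.016020 = 3.335464
  sinθ=-0.227970, cosθ=0.973668
  F = (M+m)·ẍ + m·l·cosθ·θ̈ − m·l·sinθ·θ̇² = -10.495508 + 0.701812 − -0.012437 = -9.781258

F_0 = -10.376893 N
F_1 = 14.511541 N
F_2 = 10.888766 N
F_3 = 14.101203 N
F_4 = -9.781258 N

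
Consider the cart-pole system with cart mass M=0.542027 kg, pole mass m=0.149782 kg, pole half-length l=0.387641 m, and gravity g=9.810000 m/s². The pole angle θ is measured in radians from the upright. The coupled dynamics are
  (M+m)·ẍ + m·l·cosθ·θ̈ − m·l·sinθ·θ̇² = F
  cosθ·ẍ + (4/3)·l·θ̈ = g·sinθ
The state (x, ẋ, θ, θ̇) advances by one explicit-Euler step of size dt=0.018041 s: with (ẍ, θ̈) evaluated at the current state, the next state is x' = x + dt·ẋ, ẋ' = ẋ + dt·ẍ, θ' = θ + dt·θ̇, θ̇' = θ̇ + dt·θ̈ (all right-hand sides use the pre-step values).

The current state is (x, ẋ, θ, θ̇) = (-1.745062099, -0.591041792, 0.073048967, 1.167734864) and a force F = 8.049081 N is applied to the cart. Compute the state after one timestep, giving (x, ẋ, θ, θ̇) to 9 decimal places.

(-1.755725084, -0.343019427, 0.094116072, 0.714137249)

sinθ=0.072984018, cosθ=0.997333110
temp = (F + m·l·θ̇²·sinθ)/(M+m) = (8.049081 + 0.005778373)/0.691809 = 11.643183846
θ̈ = (g·sinθ − cosθ·temp)/(l·(4/3 − m·cos²θ/(M+m))) = -25.142598263
ẍ = temp − m·l·θ̈·cosθ/(M+m) = 13.747706071
Euler: x'=-1.745062099+0.018041·-0.591041792=-1.755725084, ẋ'=-0.591041792+0.018041·13.747706071=-0.343019427
       θ'=0.073048967+0.018041·1.167734864=0.094116072, θ̇'=1.167734864+0.018041·-25.142598263=0.714137249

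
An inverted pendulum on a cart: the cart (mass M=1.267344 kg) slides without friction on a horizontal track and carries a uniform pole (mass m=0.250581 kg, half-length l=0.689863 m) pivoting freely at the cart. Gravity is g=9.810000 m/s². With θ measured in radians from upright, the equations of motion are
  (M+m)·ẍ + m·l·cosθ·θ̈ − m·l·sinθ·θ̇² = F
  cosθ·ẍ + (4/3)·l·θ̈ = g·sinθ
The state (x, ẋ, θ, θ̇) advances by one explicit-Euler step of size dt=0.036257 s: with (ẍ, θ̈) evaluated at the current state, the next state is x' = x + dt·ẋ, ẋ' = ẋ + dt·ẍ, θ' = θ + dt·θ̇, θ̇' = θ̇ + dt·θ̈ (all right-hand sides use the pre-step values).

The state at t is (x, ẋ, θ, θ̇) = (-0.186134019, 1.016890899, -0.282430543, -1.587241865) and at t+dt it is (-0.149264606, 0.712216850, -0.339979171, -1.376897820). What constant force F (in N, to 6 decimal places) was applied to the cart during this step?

ẍ = (ẋ'−ẋ)/dt = (0.712216850−1.016890899)/0.036257 = -8.403179
θ̈ = (θ̇'−θ̇)/dt = (-1.376897820−-1.587241865)/0.036257 = 5.801474
sinθ=-0.278691, cosθ=0.960381
F = (M+m)·ẍ + m·l·cosθ·θ̈ − m·l·sinθ·θ̇² = -12.755395 + 0.963148 − -0.121372 = -11.670875

F = -11.670875 N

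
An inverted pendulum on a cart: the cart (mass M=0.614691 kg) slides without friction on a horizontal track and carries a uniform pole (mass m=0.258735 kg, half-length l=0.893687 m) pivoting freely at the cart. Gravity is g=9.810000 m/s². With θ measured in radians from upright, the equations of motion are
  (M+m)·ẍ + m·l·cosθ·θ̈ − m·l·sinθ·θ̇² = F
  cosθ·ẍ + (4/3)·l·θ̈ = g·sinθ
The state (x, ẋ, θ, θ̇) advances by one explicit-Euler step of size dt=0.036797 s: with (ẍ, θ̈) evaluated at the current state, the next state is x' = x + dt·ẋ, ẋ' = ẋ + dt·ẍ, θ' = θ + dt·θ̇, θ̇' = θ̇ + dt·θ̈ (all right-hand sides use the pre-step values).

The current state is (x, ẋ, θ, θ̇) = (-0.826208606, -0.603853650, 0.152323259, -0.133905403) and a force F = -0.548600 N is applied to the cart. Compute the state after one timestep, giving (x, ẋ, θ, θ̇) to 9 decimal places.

(-0.848428609, -0.648702275, 0.147395942, -0.050736705)

sinθ=0.151734898, cosθ=0.988421226
temp = (F + m·l·θ̇²·sinθ)/(M+m) = (-0.548600 + 0.000629104)/0.873426 = -0.627381022
θ̈ = (g·sinθ − cosθ·temp)/(l·(4/3 − m·cos²θ/(M+m))) = 2.260203232
ẍ = temp − m·l·θ̈·cosθ/(M+m) = -1.218811990
Euler: x'=-0.826208606+0.036797·-0.603853650=-0.848428609, ẋ'=-0.603853650+0.036797·-1.218811990=-0.648702275
       θ'=0.152323259+0.036797·-0.133905403=0.147395942, θ̇'=-0.133905403+0.036797·2.260203232=-0.050736705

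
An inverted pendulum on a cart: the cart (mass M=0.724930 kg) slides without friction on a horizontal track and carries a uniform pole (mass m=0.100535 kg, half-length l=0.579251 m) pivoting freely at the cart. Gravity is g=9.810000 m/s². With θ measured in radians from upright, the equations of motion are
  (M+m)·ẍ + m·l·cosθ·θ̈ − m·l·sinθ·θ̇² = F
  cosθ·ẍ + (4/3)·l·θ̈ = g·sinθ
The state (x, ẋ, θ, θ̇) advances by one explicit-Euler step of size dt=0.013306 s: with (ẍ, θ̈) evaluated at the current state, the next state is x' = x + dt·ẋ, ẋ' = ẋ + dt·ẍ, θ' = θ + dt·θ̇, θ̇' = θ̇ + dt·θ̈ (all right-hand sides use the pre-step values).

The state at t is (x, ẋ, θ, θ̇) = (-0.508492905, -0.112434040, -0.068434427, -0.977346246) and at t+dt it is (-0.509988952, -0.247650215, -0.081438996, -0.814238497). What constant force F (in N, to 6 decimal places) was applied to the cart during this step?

F = -7.672423 N

ẍ = (ẋ'−ẋ)/dt = (-0.247650215−-0.112434040)/0.013306 = -10.162045
θ̈ = (θ̇'−θ̇)/dt = (-0.814238497−-0.977346246)/0.013306 = 12.258211
sinθ=-0.068381, cosθ=0.997659
F = (M+m)·ẍ + m·l·cosθ·θ̈ − m·l·sinθ·θ̇² = -8.388413 + 0.712186 − -0.003804 = -7.672423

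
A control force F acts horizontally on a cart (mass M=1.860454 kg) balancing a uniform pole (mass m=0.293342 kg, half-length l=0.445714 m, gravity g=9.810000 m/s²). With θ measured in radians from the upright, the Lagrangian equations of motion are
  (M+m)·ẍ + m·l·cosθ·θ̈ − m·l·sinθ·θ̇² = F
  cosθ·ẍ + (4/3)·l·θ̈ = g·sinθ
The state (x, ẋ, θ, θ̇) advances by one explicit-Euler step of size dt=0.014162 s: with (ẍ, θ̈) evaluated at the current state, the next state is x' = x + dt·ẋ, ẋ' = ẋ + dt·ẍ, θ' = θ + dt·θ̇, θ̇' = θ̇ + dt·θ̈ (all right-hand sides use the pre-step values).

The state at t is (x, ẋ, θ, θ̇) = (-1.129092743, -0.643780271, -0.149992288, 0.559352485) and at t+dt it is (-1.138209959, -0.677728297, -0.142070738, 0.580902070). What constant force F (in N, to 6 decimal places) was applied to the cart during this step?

ẍ = (ẋ'−ẋ)/dt = (-0.677728297−-0.643780271)/0.014162 = -2.397121
θ̈ = (θ̇'−θ̇)/dt = (0.580902070−0.559352485)/0.014162 = 1.521648
sinθ=-0.149431, cosθ=0.988772
F = (M+m)·ẍ + m·l·cosθ·θ̈ − m·l·sinθ·θ̇² = -5.162909 + 0.196717 − -0.006113 = -4.960080

F = -4.960080 N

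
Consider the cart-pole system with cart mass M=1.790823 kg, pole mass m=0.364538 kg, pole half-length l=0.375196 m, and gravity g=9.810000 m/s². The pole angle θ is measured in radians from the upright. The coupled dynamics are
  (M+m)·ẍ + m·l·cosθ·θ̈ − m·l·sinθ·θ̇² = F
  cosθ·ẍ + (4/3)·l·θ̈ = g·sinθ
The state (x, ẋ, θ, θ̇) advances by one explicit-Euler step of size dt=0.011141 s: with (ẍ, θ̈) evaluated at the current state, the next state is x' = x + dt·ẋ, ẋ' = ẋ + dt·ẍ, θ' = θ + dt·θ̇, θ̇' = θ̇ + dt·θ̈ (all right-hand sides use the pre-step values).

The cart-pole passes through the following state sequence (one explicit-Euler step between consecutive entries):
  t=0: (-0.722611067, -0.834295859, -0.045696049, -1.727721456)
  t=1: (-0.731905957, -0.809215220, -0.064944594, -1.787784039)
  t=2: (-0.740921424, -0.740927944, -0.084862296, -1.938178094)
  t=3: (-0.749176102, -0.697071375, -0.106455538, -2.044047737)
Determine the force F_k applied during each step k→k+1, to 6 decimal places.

F_0 = 4.134210 N
F_1 = 11.396939 N
F_2 = 7.233094 N

step 0→1:
  ẍ = (ẋ'−ẋ)/dt = (-0.809215220−-0.834295859)/0.011141 = 2.251202
  θ̈ = (θ̇'−θ̇)/dt = (-1.787784039−-1.727721456)/0.011141 = -5.391130
  sinθ=-0.045680, cosθ=0.998956
  F = (M+m)·ẍ + m·l·cosθ·θ̈ − m·l·sinθ·θ̇² = 4.852153 + -0.736592 − -0.018650 = 4.134210
step 1→2:
  ẍ = (ẋ'−ẋ)/dt = (-0.740927944−-0.809215220)/0.011141 = 6.129367
  θ̈ = (θ̇'−θ̇)/dt = (-1.938178094−-1.787784039)/0.011141 = -13.499152
  sinθ=-0.064899, cosθ=0.997892
  F = (M+m)·ẍ + m·l·cosθ·θ̈ − m·l·sinθ·θ̇² = 13.210998 + -1.842430 − -0.028371 = 11.396939
step 2→3:
  ẍ = (ẋ'−ẋ)/dt = (-0.697071375−-0.740927944)/0.011141 = 3.936502
  θ̈ = (θ̇'−θ̇)/dt = (-2.044047737−-1.938178094)/0.011141 = -9.502706
  sinθ=-0.084760, cosθ=0.996401
  F = (M+m)·ẍ + m·l·cosθ·θ̈ − m·l·sinθ·θ̇² = 8.484583 + -1.295038 − -0.043549 = 7.233094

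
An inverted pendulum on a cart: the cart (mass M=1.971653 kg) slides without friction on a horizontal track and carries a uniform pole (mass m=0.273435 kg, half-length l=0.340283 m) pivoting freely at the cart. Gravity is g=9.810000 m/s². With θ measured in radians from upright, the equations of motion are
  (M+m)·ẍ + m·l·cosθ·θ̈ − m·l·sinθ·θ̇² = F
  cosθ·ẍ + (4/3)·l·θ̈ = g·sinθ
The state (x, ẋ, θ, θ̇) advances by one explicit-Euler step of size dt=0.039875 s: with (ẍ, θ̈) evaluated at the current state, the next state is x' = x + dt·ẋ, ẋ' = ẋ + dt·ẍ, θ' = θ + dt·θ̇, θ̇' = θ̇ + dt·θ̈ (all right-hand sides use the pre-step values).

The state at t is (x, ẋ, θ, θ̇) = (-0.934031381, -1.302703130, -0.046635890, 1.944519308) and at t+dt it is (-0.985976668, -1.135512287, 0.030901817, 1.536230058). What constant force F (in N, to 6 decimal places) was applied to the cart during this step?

F = 8.478096 N

ẍ = (ẋ'−ẋ)/dt = (-1.135512287−-1.302703130)/0.039875 = 4.192874
θ̈ = (θ̇'−θ̇)/dt = (1.536230058−1.944519308)/0.039875 = -10.239229
sinθ=-0.046619, cosθ=0.998913
F = (M+m)·ẍ + m·l·cosθ·θ̈ − m·l·sinθ·θ̇² = 9.413371 + -0.951676 − -0.016401 = 8.478096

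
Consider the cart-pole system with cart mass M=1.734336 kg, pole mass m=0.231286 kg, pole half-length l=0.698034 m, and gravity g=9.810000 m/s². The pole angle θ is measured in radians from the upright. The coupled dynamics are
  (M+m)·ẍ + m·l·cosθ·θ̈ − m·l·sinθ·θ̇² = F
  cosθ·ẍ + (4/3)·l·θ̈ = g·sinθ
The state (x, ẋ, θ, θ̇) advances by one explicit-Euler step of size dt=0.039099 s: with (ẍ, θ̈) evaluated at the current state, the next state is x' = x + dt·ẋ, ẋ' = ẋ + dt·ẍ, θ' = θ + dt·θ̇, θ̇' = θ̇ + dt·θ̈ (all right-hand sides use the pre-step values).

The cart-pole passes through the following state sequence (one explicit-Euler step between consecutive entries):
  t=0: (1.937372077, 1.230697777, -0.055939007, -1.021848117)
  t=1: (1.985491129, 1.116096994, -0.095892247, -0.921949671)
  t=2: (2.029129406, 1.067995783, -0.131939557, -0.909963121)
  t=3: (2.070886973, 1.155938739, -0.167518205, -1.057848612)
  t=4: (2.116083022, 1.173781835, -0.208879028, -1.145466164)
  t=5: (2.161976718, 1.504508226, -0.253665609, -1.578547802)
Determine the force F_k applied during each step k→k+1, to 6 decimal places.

F_0 = -5.340044 N
F_1 = -2.355784 N
F_2 = 3.833405 N
F_3 = 0.570427 N
F_4 = 14.921129 N

step 0→1:
  ẍ = (ẋ'−ẋ)/dt = (1.116096994−1.230697777)/0.039099 = -2.931041
  θ̈ = (θ̇'−θ̇)/dt = (-0.921949671−-1.021848117)/0.039099 = 2.555013
  sinθ=-0.055910, cosθ=0.998436
  F = (M+m)·ẍ + m·l·cosθ·θ̈ − m·l·sinθ·θ̇² = -5.761319 + 0.411850 − -0.009425 = -5.340044
step 1→2:
  ẍ = (ẋ'−ẋ)/dt = (1.067995783−1.116096994)/0.039099 = -1.230241
  θ̈ = (θ̇'−θ̇)/dt = (-0.909963121−-0.921949671)/0.039099 = 0.306569
  sinθ=-0.095745, cosθ=0.995406
  F = (M+m)·ẍ + m·l·cosθ·θ̈ − m·l·sinθ·θ̇² = -2.418190 + 0.049267 − -0.013139 = -2.355784
step 2→3:
  ẍ = (ẋ'−ẋ)/dt = (1.155938739−1.067995783)/0.039099 = 2.249238
  θ̈ = (θ̇'−θ̇)/dt = (-1.057848612−-0.909963121)/0.039099 = -3.782334
  sinθ=-0.131557, cosθ=0.991309
  F = (M+m)·ẍ + m·l·cosθ·θ̈ − m·l·sinθ·θ̇² = 4.421152 + -0.605334 − -0.017587 = 3.833405
step 3→4:
  ẍ = (ẋ'−ẋ)/dt = (1.173781835−1.155938739)/0.039099 = 0.456357
  θ̈ = (θ̇'−θ̇)/dt = (-1.145466164−-1.057848612)/0.039099 = -2.240915
  sinθ=-0.166736, cosθ=0.986002
  F = (M+m)·ẍ + m·l·cosθ·θ̈ − m·l·sinθ·θ̇² = 0.897025 + -0.356721 − -0.030123 = 0.570427
step 4→5:
  ẍ = (ẋ'−ẋ)/dt = (1.504508226−1.173781835)/0.039099 = 8.458692
  θ̈ = (θ̇'−θ̇)/dt = (-1.578547802−-1.145466164)/0.039099 = -11.076540
  sinθ=-0.207363, cosθ=0.978264
  F = (M+m)·ẍ + m·l·cosθ·θ̈ − m·l·sinθ·θ̇² = 16.626591 + -1.749388 − -0.043926 = 14.921129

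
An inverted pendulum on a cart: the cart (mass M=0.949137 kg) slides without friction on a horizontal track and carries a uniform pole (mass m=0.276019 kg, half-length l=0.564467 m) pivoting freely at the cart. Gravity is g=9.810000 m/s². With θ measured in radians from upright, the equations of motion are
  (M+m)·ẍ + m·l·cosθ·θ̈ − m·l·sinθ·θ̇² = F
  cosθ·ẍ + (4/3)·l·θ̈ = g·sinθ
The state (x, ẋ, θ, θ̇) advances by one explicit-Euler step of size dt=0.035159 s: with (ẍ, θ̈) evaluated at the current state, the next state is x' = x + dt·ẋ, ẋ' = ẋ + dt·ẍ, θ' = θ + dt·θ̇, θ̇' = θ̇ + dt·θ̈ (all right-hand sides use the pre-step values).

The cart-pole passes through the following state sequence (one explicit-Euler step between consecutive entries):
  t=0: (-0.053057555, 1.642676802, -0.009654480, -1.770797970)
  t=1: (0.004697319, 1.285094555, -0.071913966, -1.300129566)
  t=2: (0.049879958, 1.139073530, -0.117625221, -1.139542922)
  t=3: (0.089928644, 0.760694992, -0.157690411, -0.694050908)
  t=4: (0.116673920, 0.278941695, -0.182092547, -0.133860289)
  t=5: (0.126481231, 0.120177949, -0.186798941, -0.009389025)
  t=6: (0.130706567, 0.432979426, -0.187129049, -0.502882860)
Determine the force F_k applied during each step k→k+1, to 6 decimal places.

step 0→1:
  ẍ = (ẋ'−ẋ)/dt = (1.285094555−1.642676802)/0.035159 = -10.170433
  θ̈ = (θ̇'−θ̇)/dt = (-1.300129566−-1.770797970)/0.035159 = 13.386854
  sinθ=-0.009654, cosθ=0.999953
  F = (M+m)·ẍ + m·l·cosθ·θ̈ − m·l·sinθ·θ̇² = -12.460367 + 2.085623 − -0.004717 = -10.370027
step 1→2:
  ẍ = (ẋ'−ẋ)/dt = (1.139073530−1.285094555)/0.035159 = -4.153162
  θ̈ = (θ̇'−θ̇)/dt = (-1.139542922−-1.300129566)/0.035159 = 4.567441
  sinθ=-0.071852, cosθ=0.997415
  F = (M+m)·ẍ + m·l·cosθ·θ̈ − m·l·sinθ·θ̇² = -5.088271 + 0.709784 − -0.018923 = -4.359564
step 2→3:
  ẍ = (ẋ'−ẋ)/dt = (0.760694992−1.139073530)/0.035159 = -10.761925
  θ̈ = (θ̇'−θ̇)/dt = (-0.694050908−-1.139542922)/0.035159 = 12.670782
  sinθ=-0.117354, cosθ=0.993090
  F = (M+m)·ẍ + m·l·cosθ·θ̈ − m·l·sinθ·θ̇² = -13.185038 + 1.960512 − -0.023743 = -11.200782
step 3→4:
  ẍ = (ẋ'−ẋ)/dt = (0.278941695−0.760694992)/0.035159 = -13.702133
  θ̈ = (θ̇'−θ̇)/dt = (-0.133860289−-0.694050908)/0.035159 = 15.933065
  sinθ=-0.157038, cosθ=0.987593
  F = (M+m)·ẍ + m·l·cosθ·θ̈ − m·l·sinθ·θ̇² = -16.787251 + 2.451629 − -0.011786 = -14.323836
step 4→5:
  ẍ = (ẋ'−ẋ)/dt = (0.120177949−0.278941695)/0.035159 = -4.515593
  θ̈ = (θ̇'−θ̇)/dt = (-0.009389025−-0.133860289)/0.035159 = 3.540239
  sinθ=-0.181088, cosθ=0.983467
  F = (M+m)·ẍ + m·l·cosθ·θ̈ − m·l·sinθ·θ̇² = -5.532306 + 0.542463 − -0.000506 = -4.989338
step 5→6:
  ẍ = (ẋ'−ẋ)/dt = (0.432979426−0.120177949)/0.035159 = 8.896768
  θ̈ = (θ̇'−θ̇)/dt = (-0.502882860−-0.009389025)/0.035159 = -14.036060
  sinθ=-0.185714, cosθ=0.982604
  F = (M+m)·ẍ + m·l·cosθ·θ̈ − m·l·sinθ·θ̇² = 10.899929 + -2.148826 − -0.000003 = 8.751106

F_0 = -10.370027 N
F_1 = -4.359564 N
F_2 = -11.200782 N
F_3 = -14.323836 N
F_4 = -4.989338 N
F_5 = 8.751106 N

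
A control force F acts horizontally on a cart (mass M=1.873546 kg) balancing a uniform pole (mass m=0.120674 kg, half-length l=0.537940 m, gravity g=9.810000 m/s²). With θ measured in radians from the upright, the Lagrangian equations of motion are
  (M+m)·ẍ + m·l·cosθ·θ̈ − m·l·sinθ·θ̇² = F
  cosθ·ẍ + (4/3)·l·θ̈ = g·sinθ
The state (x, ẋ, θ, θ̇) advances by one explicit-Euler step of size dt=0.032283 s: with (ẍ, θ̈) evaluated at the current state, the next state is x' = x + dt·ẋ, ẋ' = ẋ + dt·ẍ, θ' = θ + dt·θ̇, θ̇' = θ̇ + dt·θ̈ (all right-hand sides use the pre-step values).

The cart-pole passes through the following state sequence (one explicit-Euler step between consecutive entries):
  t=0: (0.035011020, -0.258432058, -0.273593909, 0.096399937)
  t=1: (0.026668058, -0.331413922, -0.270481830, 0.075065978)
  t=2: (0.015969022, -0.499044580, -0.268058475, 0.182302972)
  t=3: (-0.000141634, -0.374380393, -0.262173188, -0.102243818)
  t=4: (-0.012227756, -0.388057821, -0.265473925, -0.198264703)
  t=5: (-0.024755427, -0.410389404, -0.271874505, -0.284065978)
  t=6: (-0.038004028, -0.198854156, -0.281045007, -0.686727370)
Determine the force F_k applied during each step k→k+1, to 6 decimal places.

F_0 = -4.549454 N
F_1 = -10.147168 N
F_2 = 7.149722 N
F_3 = -1.031204 N
F_4 = -1.545308 N
F_5 = 12.288648 N

step 0→1:
  ẍ = (ẋ'−ẋ)/dt = (-0.331413922−-0.258432058)/0.032283 = -2.260690
  θ̈ = (θ̇'−θ̇)/dt = (0.075065978−0.096399937)/0.032283 = -0.660842
  sinθ=-0.270193, cosθ=0.962806
  F = (M+m)·ẍ + m·l·cosθ·θ̈ − m·l·sinθ·θ̇² = -4.508314 + -0.041303 − -0.000163 = -4.549454
step 1→2:
  ẍ = (ẋ'−ẋ)/dt = (-0.499044580−-0.331413922)/0.032283 = -5.192537
  θ̈ = (θ̇'−θ̇)/dt = (0.182302972−0.075065978)/0.032283 = 3.321779
  sinθ=-0.267196, cosθ=0.963642
  F = (M+m)·ẍ + m·l·cosθ·θ̈ − m·l·sinθ·θ̇² = -10.355060 + 0.207795 − -0.000098 = -10.147168
step 2→3:
  ẍ = (ẋ'−ẋ)/dt = (-0.374380393−-0.499044580)/0.032283 = 3.861605
  θ̈ = (θ̇'−θ̇)/dt = (-0.102243818−0.182302972)/0.032283 = -8.814137
  sinθ=-0.264860, cosθ=0.964287
  F = (M+m)·ẍ + m·l·cosθ·θ̈ − m·l·sinθ·θ̇² = 7.700890 + -0.551739 − -0.000571 = 7.149722
step 3→4:
  ẍ = (ẋ'−ẋ)/dt = (-0.388057821−-0.374380393)/0.032283 = -0.423673
  θ̈ = (θ̇'−θ̇)/dt = (-0.198264703−-0.102243818)/0.032283 = -2.974348
  sinθ=-0.259180, cosθ=0.965829
  F = (M+m)·ẍ + m·l·cosθ·θ̈ − m·l·sinθ·θ̇² = -0.844897 + -0.186483 − -0.000176 = -1.031204
step 4→5:
  ẍ = (ẋ'−ẋ)/dt = (-0.410389404−-0.388057821)/0.032283 = -0.691744
  θ̈ = (θ̇'−θ̇)/dt = (-0.284065978−-0.198264703)/0.032283 = -2.657785
  sinθ=-0.262367, cosθ=0.964968
  F = (M+m)·ẍ + m·l·cosθ·θ̈ − m·l·sinθ·θ̇² = -1.379490 + -0.166487 − -0.000669 = -1.545308
step 5→6:
  ẍ = (ẋ'−ẋ)/dt = (-0.198854156−-0.410389404)/0.032283 = 6.552528
  θ̈ = (θ̇'−θ̇)/dt = (-0.686727370−-0.284065978)/0.032283 = -12.472862
  sinθ=-0.268538, cosθ=0.963269
  F = (M+m)·ẍ + m·l·cosθ·θ̈ − m·l·sinθ·θ̇² = 13.067182 + -0.779940 − -0.001407 = 12.288648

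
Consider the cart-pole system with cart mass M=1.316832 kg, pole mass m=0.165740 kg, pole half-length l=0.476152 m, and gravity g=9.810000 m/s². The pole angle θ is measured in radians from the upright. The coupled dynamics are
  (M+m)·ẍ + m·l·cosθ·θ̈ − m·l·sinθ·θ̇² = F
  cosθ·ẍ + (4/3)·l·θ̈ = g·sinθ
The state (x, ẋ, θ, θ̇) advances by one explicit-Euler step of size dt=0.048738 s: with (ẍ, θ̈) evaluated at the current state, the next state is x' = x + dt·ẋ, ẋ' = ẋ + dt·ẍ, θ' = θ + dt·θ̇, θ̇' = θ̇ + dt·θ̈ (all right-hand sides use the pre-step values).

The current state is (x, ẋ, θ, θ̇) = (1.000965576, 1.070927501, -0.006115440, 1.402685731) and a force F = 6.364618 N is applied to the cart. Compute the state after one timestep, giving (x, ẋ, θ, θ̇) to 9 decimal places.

(1.053160441, 1.299538561, 0.062248657, 1.037995444)

sinθ=-0.006115402, cosθ=0.999981301
temp = (F + m·l·θ̇²·sinθ)/(M+m) = (6.364618 + -0.000949552)/1.482572 = 4.292316628
θ̈ = (g·sinθ − cosθ·temp)/(l·(4/3 − m·cos²θ/(M+m))) = -7.482668284
ẍ = temp − m·l·θ̈·cosθ/(M+m) = 4.690612243
Euler: x'=1.000965576+0.048738·1.070927501=1.053160441, ẋ'=1.070927501+0.048738·4.690612243=1.299538561
       θ'=-0.006115440+0.048738·1.402685731=0.062248657, θ̇'=1.402685731+0.048738·-7.482668284=1.037995444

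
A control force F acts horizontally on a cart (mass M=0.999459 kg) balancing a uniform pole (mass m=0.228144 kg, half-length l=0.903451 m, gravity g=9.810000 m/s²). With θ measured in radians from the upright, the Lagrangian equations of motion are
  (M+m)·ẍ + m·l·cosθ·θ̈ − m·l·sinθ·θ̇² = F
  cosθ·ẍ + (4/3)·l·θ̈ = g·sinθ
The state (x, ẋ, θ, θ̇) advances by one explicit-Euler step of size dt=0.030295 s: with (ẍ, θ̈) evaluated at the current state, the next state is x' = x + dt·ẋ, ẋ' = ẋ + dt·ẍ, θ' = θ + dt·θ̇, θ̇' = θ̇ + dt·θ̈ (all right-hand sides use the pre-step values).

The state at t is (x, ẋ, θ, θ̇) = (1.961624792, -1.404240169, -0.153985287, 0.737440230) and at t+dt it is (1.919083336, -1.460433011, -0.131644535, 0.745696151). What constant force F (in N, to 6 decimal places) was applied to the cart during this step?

F = -2.204328 N

ẍ = (ẋ'−ẋ)/dt = (-1.460433011−-1.404240169)/0.030295 = -1.854855
θ̈ = (θ̇'−θ̇)/dt = (0.745696151−0.737440230)/0.030295 = 0.272518
sinθ=-0.153377, cosθ=0.988168
F = (M+m)·ẍ + m·l·cosθ·θ̈ − m·l·sinθ·θ̇² = -2.277026 + 0.055506 − -0.017192 = -2.204328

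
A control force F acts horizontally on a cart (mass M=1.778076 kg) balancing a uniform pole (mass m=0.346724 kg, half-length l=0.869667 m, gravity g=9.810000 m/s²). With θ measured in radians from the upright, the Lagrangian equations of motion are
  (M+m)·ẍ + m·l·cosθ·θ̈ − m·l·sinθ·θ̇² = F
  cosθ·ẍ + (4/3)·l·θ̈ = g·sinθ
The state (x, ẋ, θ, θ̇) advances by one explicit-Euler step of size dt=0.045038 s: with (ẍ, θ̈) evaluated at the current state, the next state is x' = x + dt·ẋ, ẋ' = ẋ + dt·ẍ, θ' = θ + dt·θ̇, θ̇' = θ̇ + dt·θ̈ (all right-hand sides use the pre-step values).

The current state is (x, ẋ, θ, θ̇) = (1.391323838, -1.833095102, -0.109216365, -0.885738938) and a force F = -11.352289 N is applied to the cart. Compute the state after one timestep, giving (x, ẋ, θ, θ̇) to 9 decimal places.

sinθ=-0.108999368, cosθ=0.994041819
temp = (F + m·l·θ̇²·sinθ)/(M+m) = (-11.352289 + -0.025785310)/2.124800 = -5.354891900
θ̈ = (g·sinθ − cosθ·temp)/(l·(4/3 − m·cos²θ/(M+m))) = 4.173037333
ẍ = temp − m·l·θ̈·cosθ/(M+m) = -5.943567131
Euler: x'=1.391323838+0.045038·-1.833095102=1.308764901, ẋ'=-1.833095102+0.045038·-5.943567131=-2.100781478
       θ'=-0.109216365+0.045038·-0.885738938=-0.149108275, θ̇'=-0.885738938+0.045038·4.173037333=-0.697793683

(1.308764901, -2.100781478, -0.149108275, -0.697793683)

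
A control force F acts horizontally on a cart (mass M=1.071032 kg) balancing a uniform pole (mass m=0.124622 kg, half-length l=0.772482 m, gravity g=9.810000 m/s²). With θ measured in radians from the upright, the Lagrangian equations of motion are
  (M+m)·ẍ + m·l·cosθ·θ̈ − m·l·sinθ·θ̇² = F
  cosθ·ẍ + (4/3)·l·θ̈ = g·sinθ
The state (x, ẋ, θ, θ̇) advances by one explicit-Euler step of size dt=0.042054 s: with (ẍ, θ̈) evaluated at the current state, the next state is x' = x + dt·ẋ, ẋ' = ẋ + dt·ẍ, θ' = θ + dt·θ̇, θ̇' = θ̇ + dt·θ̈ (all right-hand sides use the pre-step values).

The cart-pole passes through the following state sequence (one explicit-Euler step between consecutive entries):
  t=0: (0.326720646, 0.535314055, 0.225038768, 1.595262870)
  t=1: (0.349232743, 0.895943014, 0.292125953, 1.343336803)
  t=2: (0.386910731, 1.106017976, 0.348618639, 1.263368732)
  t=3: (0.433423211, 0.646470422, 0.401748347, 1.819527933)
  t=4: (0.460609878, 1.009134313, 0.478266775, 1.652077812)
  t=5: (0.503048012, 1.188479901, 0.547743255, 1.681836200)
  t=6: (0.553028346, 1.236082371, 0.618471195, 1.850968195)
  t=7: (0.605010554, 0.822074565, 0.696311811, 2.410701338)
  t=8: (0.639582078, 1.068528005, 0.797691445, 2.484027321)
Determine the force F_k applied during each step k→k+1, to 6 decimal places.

F_0 = 9.636360 N
F_1 = 5.747391 N
F_2 = -11.921516 N
F_3 = 9.833616 N
F_4 = 5.038595 N
F_5 = 1.542128 N
F_6 = -10.918075 N
F_7 = 6.776962 N

step 0→1:
  ẍ = (ẋ'−ẋ)/dt = (0.895943014−0.535314055)/0.042054 = 8.575378
  θ̈ = (θ̇'−θ̇)/dt = (1.343336803−1.595262870)/0.042054 = -5.990538
  sinθ=0.223144, cosθ=0.974785
  F = (M+m)·ẍ + m·l·cosθ·θ̈ − m·l·sinθ·θ̇² = 10.253185 + -0.562157 − 0.054668 = 9.636360
step 1→2:
  ẍ = (ẋ'−ẋ)/dt = (1.106017976−0.895943014)/0.042054 = 4.995362
  θ̈ = (θ̇'−θ̇)/dt = (1.263368732−1.343336803)/0.042054 = -1.901557
  sinθ=0.287989, cosθ=0.957634
  F = (M+m)·ẍ + m·l·cosθ·θ̈ − m·l·sinθ·θ̇² = 5.972725 + -0.175304 − 0.050030 = 5.747391
step 2→3:
  ẍ = (ẋ'−ẋ)/dt = (0.646470422−1.106017976)/0.042054 = -10.927559
  θ̈ = (θ̇'−θ̇)/dt = (1.819527933−1.263368732)/0.042054 = 13.224882
  sinθ=0.341600, cosθ=0.939845
  F = (M+m)·ẍ + m·l·cosθ·θ̈ − m·l·sinθ·θ̇² = -13.065579 + 1.196551 − 0.052488 = -11.921516
step 3→4:
  ẍ = (ẋ'−ẋ)/dt = (1.009134313−0.646470422)/0.042054 = 8.623767
  θ̈ = (θ̇'−θ̇)/dt = (1.652077812−1.819527933)/0.042054 = -3.981788
  sinθ=0.391028, cosθ=0.920379
  F = (M+m)·ẍ + m·l·cosθ·θ̈ − m·l·sinθ·θ̇² = 10.311041 + -0.352799 − 0.124626 = 9.833616
step 4→5:
  ẍ = (ẋ'−ẋ)/dt = (1.188479901−1.009134313)/0.042054 = 4.264650
  θ̈ = (θ̇'−θ̇)/dt = (1.681836200−1.652077812)/0.042054 = 0.707623
  sinθ=0.460241, cosθ=0.887794
  F = (M+m)·ẍ + m·l·cosθ·θ̈ − m·l·sinθ·θ̇² = 5.099046 + 0.060478 − 0.120929 = 5.038595
step 5→6:
  ẍ = (ẋ'−ẋ)/dt = (1.236082371−1.188479901)/0.042054 = 1.131937
  θ̈ = (θ̇'−θ̇)/dt = (1.850968195−1.681836200)/0.042054 = 4.021781
  sinθ=0.520762, cosθ=0.853702
  F = (M+m)·ẍ + m·l·cosθ·θ̈ − m·l·sinθ·θ̇² = 1.353405 + 0.330528 − 0.141804 = 1.542128
step 6→7:
  ẍ = (ẋ'−ẋ)/dt = (0.822074565−1.236082371)/0.042054 = -9.844671
  θ̈ = (θ̇'−θ̇)/dt = (2.410701338−1.850968195)/0.042054 = 13.309867
  sinθ=0.579790, cosθ=0.814766
  F = (M+m)·ẍ + m·l·cosθ·θ̈ − m·l·sinθ·θ̇² = -11.770821 + 1.043974 − 0.191228 = -10.918075
step 7→8:
  ẍ = (ẋ'−ẋ)/dt = (1.068528005−0.822074565)/0.042054 = 5.860404
  θ̈ = (θ̇'−θ̇)/dt = (2.484027321−2.410701338)/0.042054 = 1.743615
  sinθ=0.641392, cosθ=0.767213
  F = (M+m)·ẍ + m·l·cosθ·θ̈ − m·l·sinθ·θ̇² = 7.007016 + 0.128780 − 0.358834 = 6.776962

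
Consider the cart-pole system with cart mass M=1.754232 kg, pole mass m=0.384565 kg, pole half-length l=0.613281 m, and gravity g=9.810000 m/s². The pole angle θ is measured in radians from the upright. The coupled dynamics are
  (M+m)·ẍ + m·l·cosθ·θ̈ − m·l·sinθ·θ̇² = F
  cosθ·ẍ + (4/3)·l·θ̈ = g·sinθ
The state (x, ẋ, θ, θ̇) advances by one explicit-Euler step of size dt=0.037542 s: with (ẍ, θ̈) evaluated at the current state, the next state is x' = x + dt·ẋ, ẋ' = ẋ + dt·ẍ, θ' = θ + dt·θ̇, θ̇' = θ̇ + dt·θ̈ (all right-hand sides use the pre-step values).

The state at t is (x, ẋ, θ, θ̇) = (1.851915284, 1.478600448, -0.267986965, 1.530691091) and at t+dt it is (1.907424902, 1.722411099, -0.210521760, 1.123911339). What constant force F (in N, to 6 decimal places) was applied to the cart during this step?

ẍ = (ẋ'−ẋ)/dt = (1.722411099−1.478600448)/0.037542 = 6.494344
θ̈ = (θ̇'−θ̇)/dt = (1.123911339−1.530691091)/0.037542 = -10.835324
sinθ=-0.264791, cosθ=0.964306
F = (M+m)·ẍ + m·l·cosθ·θ̈ − m·l·sinθ·θ̇² = 13.890083 + -2.464257 − -0.146321 = 11.572147

F = 11.572147 N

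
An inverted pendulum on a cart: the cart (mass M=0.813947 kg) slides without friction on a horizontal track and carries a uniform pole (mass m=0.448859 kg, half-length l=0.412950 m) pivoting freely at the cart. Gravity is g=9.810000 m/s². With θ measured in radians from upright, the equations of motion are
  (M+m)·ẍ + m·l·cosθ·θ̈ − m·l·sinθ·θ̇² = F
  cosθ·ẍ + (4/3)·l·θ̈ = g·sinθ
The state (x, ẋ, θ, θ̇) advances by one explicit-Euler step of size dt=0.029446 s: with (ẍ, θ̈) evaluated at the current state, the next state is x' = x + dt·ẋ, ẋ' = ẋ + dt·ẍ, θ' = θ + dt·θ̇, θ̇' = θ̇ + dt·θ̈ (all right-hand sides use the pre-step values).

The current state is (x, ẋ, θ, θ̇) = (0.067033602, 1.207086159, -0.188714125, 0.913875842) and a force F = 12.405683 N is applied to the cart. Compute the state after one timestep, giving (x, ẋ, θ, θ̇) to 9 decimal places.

sinθ=-0.187596004, cosθ=0.982246272
temp = (F + m·l·θ̇²·sinθ)/(M+m) = (12.405683 + -0.029040587)/1.262806 = 9.800905613
θ̈ = (g·sinθ − cosθ·temp)/(l·(4/3 − m·cos²θ/(M+m))) = -28.038291798
ẍ = temp − m·l·θ̈·cosθ/(M+m) = 13.843337507
Euler: x'=0.067033602+0.029446·1.207086159=0.102577461, ẋ'=1.207086159+0.029446·13.843337507=1.614717075
       θ'=-0.188714125+0.029446·0.913875842=-0.161804137, θ̇'=0.913875842+0.029446·-28.038291798=0.088260302

(0.102577461, 1.614717075, -0.161804137, 0.088260302)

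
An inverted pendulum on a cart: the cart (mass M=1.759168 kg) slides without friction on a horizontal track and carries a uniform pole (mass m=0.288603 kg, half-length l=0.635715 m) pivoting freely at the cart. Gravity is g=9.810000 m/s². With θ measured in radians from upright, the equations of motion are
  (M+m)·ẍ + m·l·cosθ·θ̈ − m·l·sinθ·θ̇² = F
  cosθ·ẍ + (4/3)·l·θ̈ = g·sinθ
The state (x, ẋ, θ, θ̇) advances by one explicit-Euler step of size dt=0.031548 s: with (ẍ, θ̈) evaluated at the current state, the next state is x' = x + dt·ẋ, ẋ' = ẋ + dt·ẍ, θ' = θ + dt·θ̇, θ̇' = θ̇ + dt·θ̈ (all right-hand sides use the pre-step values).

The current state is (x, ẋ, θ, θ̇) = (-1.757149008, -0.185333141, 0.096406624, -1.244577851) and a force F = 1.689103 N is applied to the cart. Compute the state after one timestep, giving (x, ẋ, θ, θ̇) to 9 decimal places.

sinθ=0.096257356, cosθ=0.995356480
temp = (F + m·l·θ̇²·sinθ)/(M+m) = (1.689103 + 0.027355292)/2.047771 = 0.838208126
θ̈ = (g·sinθ − cosθ·temp)/(l·(4/3 − m·cos²θ/(M+m))) = 0.144913975
ẍ = temp − m·l·θ̈·cosθ/(M+m) = 0.825284903
Euler: x'=-1.757149008+0.031548·-0.185333141=-1.762995898, ẋ'=-0.185333141+0.031548·0.825284903=-0.159297053
       θ'=0.096406624+0.031548·-1.244577851=0.057142682, θ̇'=-1.244577851+0.031548·0.144913975=-1.240006105

(-1.762995898, -0.159297053, 0.057142682, -1.240006105)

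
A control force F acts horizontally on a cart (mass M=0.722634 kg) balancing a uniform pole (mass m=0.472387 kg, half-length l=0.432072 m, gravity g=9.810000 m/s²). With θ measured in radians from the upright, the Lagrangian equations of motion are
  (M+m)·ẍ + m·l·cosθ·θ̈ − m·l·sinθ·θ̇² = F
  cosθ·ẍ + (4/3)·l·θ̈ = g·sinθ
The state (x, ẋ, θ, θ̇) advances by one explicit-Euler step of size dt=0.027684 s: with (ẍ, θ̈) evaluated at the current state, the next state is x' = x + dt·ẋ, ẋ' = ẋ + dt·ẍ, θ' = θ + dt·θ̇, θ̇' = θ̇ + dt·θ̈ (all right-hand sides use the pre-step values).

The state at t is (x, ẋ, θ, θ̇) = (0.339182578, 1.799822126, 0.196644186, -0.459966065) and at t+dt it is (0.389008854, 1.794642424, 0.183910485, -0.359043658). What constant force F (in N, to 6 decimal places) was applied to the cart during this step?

F = 0.497702 N

ẍ = (ẋ'−ẋ)/dt = (1.794642424−1.799822126)/0.027684 = -0.187101
θ̈ = (θ̇'−θ̇)/dt = (-0.359043658−-0.459966065)/0.027684 = 3.645514
sinθ=0.195379, cosθ=0.980728
F = (M+m)·ẍ + m·l·cosθ·θ̈ − m·l·sinθ·θ̇² = -0.223590 + 0.729728 − 0.008437 = 0.497702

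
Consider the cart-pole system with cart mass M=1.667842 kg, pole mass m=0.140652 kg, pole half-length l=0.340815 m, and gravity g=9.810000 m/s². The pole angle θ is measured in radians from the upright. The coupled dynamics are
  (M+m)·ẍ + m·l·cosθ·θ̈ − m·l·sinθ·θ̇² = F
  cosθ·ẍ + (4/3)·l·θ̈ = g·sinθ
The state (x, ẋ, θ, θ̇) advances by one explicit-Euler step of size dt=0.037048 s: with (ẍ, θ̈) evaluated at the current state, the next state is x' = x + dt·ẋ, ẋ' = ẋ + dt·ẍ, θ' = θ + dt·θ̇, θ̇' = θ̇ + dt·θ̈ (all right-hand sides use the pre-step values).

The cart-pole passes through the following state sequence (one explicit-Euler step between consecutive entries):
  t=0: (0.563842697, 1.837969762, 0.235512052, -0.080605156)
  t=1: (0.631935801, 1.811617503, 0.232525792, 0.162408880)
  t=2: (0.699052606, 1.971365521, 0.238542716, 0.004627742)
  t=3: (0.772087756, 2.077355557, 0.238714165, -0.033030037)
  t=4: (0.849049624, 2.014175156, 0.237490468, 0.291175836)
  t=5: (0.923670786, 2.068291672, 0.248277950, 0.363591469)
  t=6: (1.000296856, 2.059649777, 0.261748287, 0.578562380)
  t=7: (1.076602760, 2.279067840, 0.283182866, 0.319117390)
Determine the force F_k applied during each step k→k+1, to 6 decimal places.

F_0 = -0.980700 N
F_1 = 7.599132 N
F_2 = 5.126546 N
F_3 = -2.676563 N
F_4 = 2.731804 N
F_5 = -0.153789 N
F_6 = 10.382455 N

step 0→1:
  ẍ = (ẋ'−ẋ)/dt = (1.811617503−1.837969762)/0.037048 = -0.711300
  θ̈ = (θ̇'−θ̇)/dt = (0.162408880−-0.080605156)/0.037048 = 6.559437
  sinθ=0.233341, cosθ=0.972395
  F = (M+m)·ẍ + m·l·cosθ·θ̈ − m·l·sinθ·θ̇² = -1.286383 + 0.305755 − 0.000073 = -0.980700
step 1→2:
  ẍ = (ẋ'−ẋ)/dt = (1.971365521−1.811617503)/0.037048 = 4.311920
  θ̈ = (θ̇'−θ̇)/dt = (0.004627742−0.162408880)/0.037048 = -4.258830
  sinθ=0.230436, cosθ=0.973087
  F = (M+m)·ẍ + m·l·cosθ·θ̈ − m·l·sinθ·θ̇² = 7.798082 + -0.198658 − 0.000291 = 7.599132
step 2→3:
  ẍ = (ẋ'−ẋ)/dt = (2.077355557−1.971365521)/0.037048 = 2.860884
  θ̈ = (θ̇'−θ̇)/dt = (-0.033030037−0.004627742)/0.037048 = -1.016459
  sinθ=0.236287, cosθ=0.971683
  F = (M+m)·ẍ + m·l·cosθ·θ̈ − m·l·sinθ·θ̇² = 5.173892 + -0.047346 − 0.000000 = 5.126546
step 3→4:
  ẍ = (ẋ'−ẋ)/dt = (2.014175156−2.077355557)/0.037048 = -1.705366
  θ̈ = (θ̇'−θ̇)/dt = (0.291175836−-0.033030037)/0.037048 = 8.750968
  sinθ=0.236453, cosθ=0.971643
  F = (M+m)·ẍ + m·l·cosθ·θ̈ − m·l·sinθ·θ̇² = -3.084144 + 0.407594 − 0.000012 = -2.676563
step 4→5:
  ẍ = (ẋ'−ẋ)/dt = (2.068291672−2.014175156)/0.037048 = 1.460714
  θ̈ = (θ̇'−θ̇)/dt = (0.363591469−0.291175836)/0.037048 = 1.954644
  sinθ=0.235264, cosθ=0.971931
  F = (M+m)·ẍ + m·l·cosθ·θ̈ − m·l·sinθ·θ̇² = 2.641692 + 0.091068 − 0.000956 = 2.731804
step 5→6:
  ẍ = (ẋ'−ẋ)/dt = (2.059649777−2.068291672)/0.037048 = -0.233262
  θ̈ = (θ̇'−θ̇)/dt = (0.578562380−0.363591469)/0.037048 = 5.802497
  sinθ=0.245735, cosθ=0.969337
  F = (M+m)·ẍ + m·l·cosθ·θ̈ − m·l·sinθ·θ̇² = -0.421853 + 0.269621 − 0.001557 = -0.153789
step 6→7:
  ẍ = (ẋ'−ẋ)/dt = (2.279067840−2.059649777)/0.037048 = 5.922535
  θ̈ = (θ̇'−θ̇)/dt = (0.319117390−0.578562380)/0.037048 = -7.002942
  sinθ=0.258770, cosθ=0.965939
  F = (M+m)·ẍ + m·l·cosθ·θ̈ − m·l·sinθ·θ̇² = 10.710868 + -0.324261 − 0.004152 = 10.382455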